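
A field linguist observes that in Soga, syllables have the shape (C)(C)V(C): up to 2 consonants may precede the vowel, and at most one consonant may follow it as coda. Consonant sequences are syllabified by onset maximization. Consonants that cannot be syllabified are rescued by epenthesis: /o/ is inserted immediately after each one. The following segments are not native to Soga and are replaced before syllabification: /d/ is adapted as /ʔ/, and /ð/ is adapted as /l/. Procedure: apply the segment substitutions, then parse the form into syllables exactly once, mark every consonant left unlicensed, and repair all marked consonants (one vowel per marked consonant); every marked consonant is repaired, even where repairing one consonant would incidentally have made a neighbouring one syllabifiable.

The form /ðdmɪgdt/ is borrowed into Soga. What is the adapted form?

Substitution: /ð/ → /l/, /d/ → /ʔ/, giving /lʔmɪgʔt/.
Under (C)(C)V(C), the unsyllabifiable consonants are /l/, /ʔ/, /t/ (at most one coda consonant is licensed; onsets may contain at most 2 consonants).
Inserting the epenthetic vowel yields /l/ → /lo/, /ʔ/ → /ʔo/, /t/ → /to/.

loʔmɪgʔoto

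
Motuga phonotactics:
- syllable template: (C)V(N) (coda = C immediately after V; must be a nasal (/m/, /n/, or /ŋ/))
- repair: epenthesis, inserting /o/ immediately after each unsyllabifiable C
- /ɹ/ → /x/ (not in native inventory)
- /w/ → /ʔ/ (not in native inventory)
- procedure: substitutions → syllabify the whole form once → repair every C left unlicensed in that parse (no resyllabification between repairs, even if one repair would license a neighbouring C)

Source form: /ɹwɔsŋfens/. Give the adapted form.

xoʔɔsoŋofenso

Substitution: /ɹ/ → /x/, /w/ → /ʔ/, giving /xʔɔsŋfens/.
Syllabifying with onset maximization leaves /x/, /s/, /ŋ/, /s/ stranded (only a nasal (/m/, /n/, or /ŋ/) is licensed in coda position; onsets are limited to one consonant).
Each unlicensed consonant becomes the onset of a new syllable: /x/ → /xo/, /s/ → /so/, /ŋ/ → /ŋo/, /s/ → /so/.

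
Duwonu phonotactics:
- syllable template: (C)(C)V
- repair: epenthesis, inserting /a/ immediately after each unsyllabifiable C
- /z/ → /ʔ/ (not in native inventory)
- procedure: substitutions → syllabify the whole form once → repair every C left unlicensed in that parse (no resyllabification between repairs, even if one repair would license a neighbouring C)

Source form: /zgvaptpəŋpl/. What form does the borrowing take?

Substitution: /z/ → /ʔ/, giving /ʔgvaptpəŋpl/.
The consonants /ʔ/, /p/, /ŋ/, /p/, /l/ cannot be parsed into a legal (C)(C)V syllable (no codas are permitted; onsets may contain at most 2 consonants).
Inserting the epenthetic vowel yields /ʔ/ → /ʔa/, /p/ → /pa/, /ŋ/ → /ŋa/, /p/ → /pa/, /l/ → /la/.

ʔagvapatpəŋapala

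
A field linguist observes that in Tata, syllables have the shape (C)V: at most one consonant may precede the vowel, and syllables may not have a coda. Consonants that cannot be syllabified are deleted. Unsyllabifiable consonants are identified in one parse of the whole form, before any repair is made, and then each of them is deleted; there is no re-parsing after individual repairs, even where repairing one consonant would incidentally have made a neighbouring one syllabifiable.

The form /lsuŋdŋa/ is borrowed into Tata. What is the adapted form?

The consonants /l/, /ŋ/, /d/ cannot be parsed into a legal (C)V syllable (no codas are permitted; onsets are limited to one consonant).
Deletion applies to /l/, /ŋ/, /d/.

suŋa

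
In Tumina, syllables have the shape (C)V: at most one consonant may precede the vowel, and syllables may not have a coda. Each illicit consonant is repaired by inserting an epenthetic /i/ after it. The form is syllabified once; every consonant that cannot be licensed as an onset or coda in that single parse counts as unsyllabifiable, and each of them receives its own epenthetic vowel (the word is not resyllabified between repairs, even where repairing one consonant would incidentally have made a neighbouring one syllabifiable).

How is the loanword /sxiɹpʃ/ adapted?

Syllabifying with onset maximization leaves /s/, /ɹ/, /p/, /ʃ/ stranded (no codas are permitted; onsets are limited to one consonant).
Epenthesis after each stranded consonant: /s/ → /si/, /ɹ/ → /ɹi/, /p/ → /pi/, /ʃ/ → /ʃi/.

sixiɹipiʃi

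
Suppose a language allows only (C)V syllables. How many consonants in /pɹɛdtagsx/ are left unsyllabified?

The consonants /p/, /d/, /g/, /s/, /x/ cannot be parsed into a legal (C)V syllable (no codas are permitted; onsets are limited to one consonant).

5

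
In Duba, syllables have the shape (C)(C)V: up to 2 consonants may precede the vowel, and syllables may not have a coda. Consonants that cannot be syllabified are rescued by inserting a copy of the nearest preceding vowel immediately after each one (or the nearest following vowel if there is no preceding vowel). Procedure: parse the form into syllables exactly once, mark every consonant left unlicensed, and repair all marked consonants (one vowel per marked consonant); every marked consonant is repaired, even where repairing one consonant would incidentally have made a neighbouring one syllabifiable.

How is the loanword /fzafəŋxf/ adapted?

Under (C)(C)V, the unsyllabifiable consonants are /ŋ/, /x/, /f/ (no codas are permitted; onsets may contain at most 2 consonants).
Epenthesis after each stranded consonant: /ŋ/ → /ŋə/, /x/ → /xə/, /f/ → /fə/.

fzafəŋəxəfə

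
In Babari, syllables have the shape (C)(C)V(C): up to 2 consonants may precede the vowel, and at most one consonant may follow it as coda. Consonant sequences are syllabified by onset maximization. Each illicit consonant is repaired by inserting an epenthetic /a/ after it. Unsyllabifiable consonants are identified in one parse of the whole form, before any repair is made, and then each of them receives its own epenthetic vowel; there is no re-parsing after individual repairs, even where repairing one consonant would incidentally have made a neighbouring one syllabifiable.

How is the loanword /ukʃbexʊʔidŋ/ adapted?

Under (C)(C)V(C), the unsyllabifiable consonants are /ŋ/ (at most one coda consonant is licensed; onsets may contain at most 2 consonants).
Inserting the epenthetic vowel yields /ŋ/ → /ŋa/.

ukʃbexʊʔidŋa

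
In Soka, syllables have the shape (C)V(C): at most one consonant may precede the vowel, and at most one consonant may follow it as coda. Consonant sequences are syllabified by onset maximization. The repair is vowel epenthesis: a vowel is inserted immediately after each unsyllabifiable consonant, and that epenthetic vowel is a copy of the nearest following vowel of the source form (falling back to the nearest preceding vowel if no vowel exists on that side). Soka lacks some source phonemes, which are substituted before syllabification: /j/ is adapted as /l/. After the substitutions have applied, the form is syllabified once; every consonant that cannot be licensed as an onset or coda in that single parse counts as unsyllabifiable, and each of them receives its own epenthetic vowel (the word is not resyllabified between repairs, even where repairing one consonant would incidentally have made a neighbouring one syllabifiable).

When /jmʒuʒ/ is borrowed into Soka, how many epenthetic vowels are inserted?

After substitution the input is /lmʒuʒ/.
The unsyllabifiable consonants are /l/, /m/; each receives one epenthetic vowel.

2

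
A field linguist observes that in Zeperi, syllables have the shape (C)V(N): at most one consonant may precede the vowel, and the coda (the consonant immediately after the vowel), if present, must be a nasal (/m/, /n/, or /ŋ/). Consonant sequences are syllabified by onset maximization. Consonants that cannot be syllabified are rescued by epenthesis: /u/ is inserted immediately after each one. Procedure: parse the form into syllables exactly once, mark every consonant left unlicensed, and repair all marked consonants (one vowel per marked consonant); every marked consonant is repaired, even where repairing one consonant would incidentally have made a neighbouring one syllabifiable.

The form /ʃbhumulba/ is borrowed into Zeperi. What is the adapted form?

ʃubuhumuluba

The consonants /ʃ/, /b/, /l/ cannot be parsed into a legal (C)V(N) syllable (only a nasal (/m/, /n/, or /ŋ/) is licensed in coda position; onsets are limited to one consonant).
Each unlicensed consonant becomes the onset of a new syllable: /ʃ/ → /ʃu/, /b/ → /bu/, /l/ → /lu/.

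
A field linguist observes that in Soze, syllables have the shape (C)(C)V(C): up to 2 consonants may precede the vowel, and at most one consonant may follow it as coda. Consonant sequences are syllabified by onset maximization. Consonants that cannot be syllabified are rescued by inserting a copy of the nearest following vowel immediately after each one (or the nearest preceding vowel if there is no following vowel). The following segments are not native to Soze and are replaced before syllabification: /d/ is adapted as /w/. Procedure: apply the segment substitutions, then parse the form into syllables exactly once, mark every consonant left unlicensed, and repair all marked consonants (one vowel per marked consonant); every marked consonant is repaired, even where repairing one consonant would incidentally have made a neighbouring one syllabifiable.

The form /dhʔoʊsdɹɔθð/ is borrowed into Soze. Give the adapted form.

wohʔoʊswɹɔθðɔ

Substitution: /d/ → /w/, giving /whʔoʊswɹɔθð/.
The consonants /w/, /ð/ cannot be parsed into a legal (C)(C)V(C) syllable (at most one coda consonant is licensed; onsets may contain at most 2 consonants).
Inserting the epenthetic vowel yields /w/ → /wo/, /ð/ → /ðɔ/.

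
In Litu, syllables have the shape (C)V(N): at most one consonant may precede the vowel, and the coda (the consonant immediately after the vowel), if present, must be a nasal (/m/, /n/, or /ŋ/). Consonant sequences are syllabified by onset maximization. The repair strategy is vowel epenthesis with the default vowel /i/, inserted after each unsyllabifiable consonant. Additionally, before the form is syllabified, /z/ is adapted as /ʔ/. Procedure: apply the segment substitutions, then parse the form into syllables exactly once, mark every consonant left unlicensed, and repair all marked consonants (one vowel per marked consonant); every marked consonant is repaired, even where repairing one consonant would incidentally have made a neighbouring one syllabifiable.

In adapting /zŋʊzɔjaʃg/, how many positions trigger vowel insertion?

3

After substitution the input is /ʔŋʊʔɔjaʃg/.
The unsyllabifiable consonants are /ʔ/, /ʃ/, /g/; each receives one epenthetic vowel.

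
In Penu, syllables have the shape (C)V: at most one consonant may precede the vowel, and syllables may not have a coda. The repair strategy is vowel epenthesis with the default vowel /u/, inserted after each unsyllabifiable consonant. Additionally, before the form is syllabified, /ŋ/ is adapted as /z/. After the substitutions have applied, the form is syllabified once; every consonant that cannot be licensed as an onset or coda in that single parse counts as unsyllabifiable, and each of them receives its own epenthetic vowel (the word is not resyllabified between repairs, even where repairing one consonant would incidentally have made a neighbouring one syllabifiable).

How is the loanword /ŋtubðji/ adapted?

Substitution: /ŋ/ → /z/, giving /ztubðji/.
The consonants /z/, /b/, /ð/ cannot be parsed into a legal (C)V syllable (no codas are permitted; onsets are limited to one consonant).
Epenthesis after each stranded consonant: /z/ → /zu/, /b/ → /bu/, /ð/ → /ðu/.

zutubuðuji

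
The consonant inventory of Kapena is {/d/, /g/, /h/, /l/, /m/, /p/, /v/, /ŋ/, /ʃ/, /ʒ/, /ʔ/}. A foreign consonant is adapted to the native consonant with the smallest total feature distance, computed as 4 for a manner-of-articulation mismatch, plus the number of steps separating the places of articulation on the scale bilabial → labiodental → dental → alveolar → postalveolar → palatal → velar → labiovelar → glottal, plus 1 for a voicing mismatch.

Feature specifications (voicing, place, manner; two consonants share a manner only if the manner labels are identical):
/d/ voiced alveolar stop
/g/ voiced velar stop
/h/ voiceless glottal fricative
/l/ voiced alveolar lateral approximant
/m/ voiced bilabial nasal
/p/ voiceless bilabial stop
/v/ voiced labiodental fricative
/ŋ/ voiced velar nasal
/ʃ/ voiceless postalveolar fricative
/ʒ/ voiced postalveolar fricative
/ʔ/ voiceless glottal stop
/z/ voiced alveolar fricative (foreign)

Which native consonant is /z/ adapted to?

/ʒ/ is closest: same manner (fricative), place distance 1 (alveolar→postalveolar), same voicing; total 1. Next closest is /v/ at distance 2.

ʒ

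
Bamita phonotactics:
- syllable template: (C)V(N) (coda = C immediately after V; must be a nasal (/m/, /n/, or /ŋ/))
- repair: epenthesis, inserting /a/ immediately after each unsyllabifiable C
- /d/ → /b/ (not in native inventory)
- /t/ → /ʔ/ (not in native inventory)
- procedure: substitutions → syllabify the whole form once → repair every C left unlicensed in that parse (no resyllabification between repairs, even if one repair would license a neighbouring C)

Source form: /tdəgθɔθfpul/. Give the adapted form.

Substitution: /t/ → /ʔ/, /d/ → /b/, giving /ʔbəgθɔθfpul/.
The consonants /ʔ/, /g/, /θ/, /f/, /l/ cannot be parsed into a legal (C)V(N) syllable (only a nasal (/m/, /n/, or /ŋ/) is licensed in coda position; onsets are limited to one consonant).
Epenthesis after each stranded consonant: /ʔ/ → /ʔa/, /g/ → /ga/, /θ/ → /θa/, /f/ → /fa/, /l/ → /la/.

ʔabəgaθɔθafapula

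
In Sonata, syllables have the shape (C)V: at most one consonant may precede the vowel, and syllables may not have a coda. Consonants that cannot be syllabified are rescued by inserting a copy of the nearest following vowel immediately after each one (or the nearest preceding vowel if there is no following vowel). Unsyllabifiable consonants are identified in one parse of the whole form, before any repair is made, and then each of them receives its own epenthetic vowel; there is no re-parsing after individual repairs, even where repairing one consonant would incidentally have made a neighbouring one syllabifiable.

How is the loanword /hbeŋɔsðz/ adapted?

hebeŋɔsɔðɔzɔ

The consonants /h/, /s/, /ð/, /z/ cannot be parsed into a legal (C)V syllable (no codas are permitted; onsets are limited to one consonant).
Inserting the epenthetic vowel yields /h/ → /he/, /s/ → /sɔ/, /ð/ → /ðɔ/, /z/ → /zɔ/.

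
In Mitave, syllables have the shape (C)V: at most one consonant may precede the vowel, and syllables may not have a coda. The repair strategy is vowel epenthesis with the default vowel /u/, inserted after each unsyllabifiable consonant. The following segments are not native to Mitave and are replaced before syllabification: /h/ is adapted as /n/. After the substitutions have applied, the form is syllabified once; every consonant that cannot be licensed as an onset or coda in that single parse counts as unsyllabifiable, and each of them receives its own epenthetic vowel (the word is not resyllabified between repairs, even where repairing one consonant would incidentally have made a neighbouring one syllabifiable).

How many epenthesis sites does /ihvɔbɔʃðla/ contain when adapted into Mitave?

3

After substitution the input is /invɔbɔʃðla/.
The unsyllabifiable consonants are /n/, /ʃ/, /ð/; each receives one epenthetic vowel.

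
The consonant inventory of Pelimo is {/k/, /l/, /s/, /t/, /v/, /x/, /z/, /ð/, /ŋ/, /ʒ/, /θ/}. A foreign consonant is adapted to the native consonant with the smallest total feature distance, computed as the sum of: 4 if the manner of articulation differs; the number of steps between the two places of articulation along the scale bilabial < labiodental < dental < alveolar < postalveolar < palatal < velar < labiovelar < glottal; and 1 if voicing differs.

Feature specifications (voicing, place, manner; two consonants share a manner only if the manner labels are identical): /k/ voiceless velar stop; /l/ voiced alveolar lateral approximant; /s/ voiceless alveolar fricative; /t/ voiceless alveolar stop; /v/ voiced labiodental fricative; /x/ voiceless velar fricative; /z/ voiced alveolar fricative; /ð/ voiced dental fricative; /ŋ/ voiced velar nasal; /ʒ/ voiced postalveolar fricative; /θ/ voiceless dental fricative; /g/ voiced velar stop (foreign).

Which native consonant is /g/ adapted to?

k

/k/ is closest: same manner (stop), place distance 0 (velar→velar), voicing differs (+1); total 1. Next closest is /t/ at distance 4.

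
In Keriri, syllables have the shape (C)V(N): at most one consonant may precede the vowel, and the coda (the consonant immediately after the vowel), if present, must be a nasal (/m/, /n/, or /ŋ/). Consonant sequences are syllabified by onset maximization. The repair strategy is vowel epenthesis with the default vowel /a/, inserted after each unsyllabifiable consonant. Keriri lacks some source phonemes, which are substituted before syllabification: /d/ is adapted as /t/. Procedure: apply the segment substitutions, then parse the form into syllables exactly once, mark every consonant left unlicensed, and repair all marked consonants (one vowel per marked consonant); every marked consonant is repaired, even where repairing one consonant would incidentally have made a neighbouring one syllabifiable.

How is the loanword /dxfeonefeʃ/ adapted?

taxafeonefeʃa

Substitution: /d/ → /t/, giving /txfeonefeʃ/.
The consonants /t/, /x/, /ʃ/ cannot be parsed into a legal (C)V(N) syllable (only a nasal (/m/, /n/, or /ŋ/) is licensed in coda position; onsets are limited to one consonant).
Epenthesis after each stranded consonant: /t/ → /ta/, /x/ → /xa/, /ʃ/ → /ʃa/.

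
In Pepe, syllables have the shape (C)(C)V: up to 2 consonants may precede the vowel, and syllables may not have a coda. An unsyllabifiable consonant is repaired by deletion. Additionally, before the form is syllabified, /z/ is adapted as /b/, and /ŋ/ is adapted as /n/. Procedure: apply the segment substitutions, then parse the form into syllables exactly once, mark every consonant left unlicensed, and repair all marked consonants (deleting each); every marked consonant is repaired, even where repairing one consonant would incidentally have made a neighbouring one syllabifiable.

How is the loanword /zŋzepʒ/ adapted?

Substitution: /z/ → /b/, /ŋ/ → /n/, giving /bnbepʒ/.
The consonants /b/, /p/, /ʒ/ cannot be parsed into a legal (C)(C)V syllable (no codas are permitted; onsets may contain at most 2 consonants).
Deletion applies to /b/, /p/, /ʒ/.

nbe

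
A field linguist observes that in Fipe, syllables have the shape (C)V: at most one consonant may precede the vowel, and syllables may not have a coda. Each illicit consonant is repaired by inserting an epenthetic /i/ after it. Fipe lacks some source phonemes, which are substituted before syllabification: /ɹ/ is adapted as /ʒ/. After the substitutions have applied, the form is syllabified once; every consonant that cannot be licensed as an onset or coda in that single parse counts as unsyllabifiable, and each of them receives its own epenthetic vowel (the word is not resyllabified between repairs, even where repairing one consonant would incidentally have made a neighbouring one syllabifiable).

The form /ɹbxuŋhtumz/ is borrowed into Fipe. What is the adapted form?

Substitution: /ɹ/ → /ʒ/, giving /ʒbxuŋhtumz/.
Under (C)V, the unsyllabifiable consonants are /ʒ/, /b/, /ŋ/, /h/, /m/, /z/ (no codas are permitted; onsets are limited to one consonant).
Each unlicensed consonant becomes the onset of a new syllable: /ʒ/ → /ʒi/, /b/ → /bi/, /ŋ/ → /ŋi/, /h/ → /hi/, /m/ → /mi/, /z/ → /zi/.

ʒibixuŋihitumizi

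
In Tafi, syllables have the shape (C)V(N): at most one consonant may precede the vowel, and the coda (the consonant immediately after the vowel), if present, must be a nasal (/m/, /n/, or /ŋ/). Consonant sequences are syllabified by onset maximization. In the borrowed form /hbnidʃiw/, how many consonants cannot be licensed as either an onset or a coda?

4

Under (C)V(N), the unsyllabifiable consonants are /h/, /b/, /d/, /w/ (only a nasal (/m/, /n/, or /ŋ/) is licensed in coda position; onsets are limited to one consonant).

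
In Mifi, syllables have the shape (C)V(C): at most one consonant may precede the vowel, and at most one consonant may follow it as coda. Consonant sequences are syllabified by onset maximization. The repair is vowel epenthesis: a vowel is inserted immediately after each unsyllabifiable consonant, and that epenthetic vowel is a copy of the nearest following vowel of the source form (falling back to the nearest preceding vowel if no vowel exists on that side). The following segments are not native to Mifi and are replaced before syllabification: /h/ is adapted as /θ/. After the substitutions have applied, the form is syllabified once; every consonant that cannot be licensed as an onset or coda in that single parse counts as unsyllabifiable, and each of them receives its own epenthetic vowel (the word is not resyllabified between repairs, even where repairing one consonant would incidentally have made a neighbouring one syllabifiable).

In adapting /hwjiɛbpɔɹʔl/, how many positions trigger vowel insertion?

After substitution the input is /θwjiɛbpɔɹʔl/.
The unsyllabifiable consonants are /θ/, /w/, /ʔ/, /l/; each receives one epenthetic vowel.

4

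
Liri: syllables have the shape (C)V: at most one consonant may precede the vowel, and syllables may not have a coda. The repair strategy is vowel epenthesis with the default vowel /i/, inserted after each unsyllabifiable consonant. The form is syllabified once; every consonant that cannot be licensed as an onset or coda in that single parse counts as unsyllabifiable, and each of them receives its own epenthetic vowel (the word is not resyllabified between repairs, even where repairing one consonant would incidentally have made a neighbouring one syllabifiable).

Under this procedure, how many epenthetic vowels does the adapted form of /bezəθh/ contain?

The unsyllabifiable consonants are /θ/, /h/; each receives one epenthetic vowel.

2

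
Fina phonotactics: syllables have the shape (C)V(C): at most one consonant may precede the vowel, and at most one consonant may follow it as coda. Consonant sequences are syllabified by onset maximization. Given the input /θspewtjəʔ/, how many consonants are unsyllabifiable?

3

Syllabifying with onset maximization leaves /θ/, /s/, /t/ stranded (at most one coda consonant is licensed; onsets are limited to one consonant).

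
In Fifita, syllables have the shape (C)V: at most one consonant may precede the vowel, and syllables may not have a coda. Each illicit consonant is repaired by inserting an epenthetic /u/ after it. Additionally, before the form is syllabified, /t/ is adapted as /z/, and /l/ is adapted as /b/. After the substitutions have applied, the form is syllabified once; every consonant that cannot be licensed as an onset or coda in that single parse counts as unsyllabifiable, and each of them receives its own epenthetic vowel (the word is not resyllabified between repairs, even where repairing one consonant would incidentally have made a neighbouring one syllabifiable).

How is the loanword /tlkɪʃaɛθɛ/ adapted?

Substitution: /t/ → /z/, /l/ → /b/, giving /zbkɪʃaɛθɛ/.
Syllabifying with onset maximization leaves /z/, /b/ stranded (no codas are permitted; onsets are limited to one consonant).
Each unlicensed consonant becomes the onset of a new syllable: /z/ → /zu/, /b/ → /bu/.

zubukɪʃaɛθɛ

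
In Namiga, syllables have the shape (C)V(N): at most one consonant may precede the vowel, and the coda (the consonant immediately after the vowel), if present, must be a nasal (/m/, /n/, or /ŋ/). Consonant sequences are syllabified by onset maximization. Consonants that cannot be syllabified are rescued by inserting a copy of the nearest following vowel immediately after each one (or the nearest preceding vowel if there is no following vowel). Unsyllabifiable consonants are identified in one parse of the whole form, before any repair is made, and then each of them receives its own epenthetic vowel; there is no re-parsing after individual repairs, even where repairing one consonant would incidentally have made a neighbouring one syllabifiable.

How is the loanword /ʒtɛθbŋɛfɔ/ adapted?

ʒɛtɛθɛbɛŋɛfɔ

Syllabifying with onset maximization leaves /ʒ/, /θ/, /b/ stranded (only a nasal (/m/, /n/, or /ŋ/) is licensed in coda position; onsets are limited to one consonant).
Epenthesis after each stranded consonant: /ʒ/ → /ʒɛ/, /θ/ → /θɛ/, /b/ → /bɛ/.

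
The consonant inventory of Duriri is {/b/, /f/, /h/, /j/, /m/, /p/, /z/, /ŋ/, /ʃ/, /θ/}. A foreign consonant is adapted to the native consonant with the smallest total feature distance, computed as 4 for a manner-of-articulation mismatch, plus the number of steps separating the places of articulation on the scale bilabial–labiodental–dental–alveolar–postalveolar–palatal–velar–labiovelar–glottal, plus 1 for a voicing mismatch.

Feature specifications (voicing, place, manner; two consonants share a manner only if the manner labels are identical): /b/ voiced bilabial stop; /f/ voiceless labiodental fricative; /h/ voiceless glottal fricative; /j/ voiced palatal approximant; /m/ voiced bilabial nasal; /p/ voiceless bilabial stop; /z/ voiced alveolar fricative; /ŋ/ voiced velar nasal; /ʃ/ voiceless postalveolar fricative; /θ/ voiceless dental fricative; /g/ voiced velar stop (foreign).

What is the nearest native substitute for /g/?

ŋ

/ŋ/ is closest: manner differs (stop→nasal, +4), place distance 0 (velar→velar), same voicing; total 4. Next closest is /j/ at distance 5.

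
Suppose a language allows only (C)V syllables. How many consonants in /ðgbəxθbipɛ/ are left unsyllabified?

4

Syllabifying with onset maximization leaves /ð/, /g/, /x/, /θ/ stranded (no codas are permitted; onsets are limited to one consonant).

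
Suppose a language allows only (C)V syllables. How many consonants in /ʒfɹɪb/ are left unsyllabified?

3

Syllabifying with onset maximization leaves /ʒ/, /f/, /b/ stranded (no codas are permitted; onsets are limited to one consonant).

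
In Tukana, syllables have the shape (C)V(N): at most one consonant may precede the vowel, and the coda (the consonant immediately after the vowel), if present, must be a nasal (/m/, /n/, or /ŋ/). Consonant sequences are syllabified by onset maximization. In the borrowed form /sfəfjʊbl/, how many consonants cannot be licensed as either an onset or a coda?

4

Syllabifying with onset maximization leaves /s/, /f/, /b/, /l/ stranded (only a nasal (/m/, /n/, or /ŋ/) is licensed in coda position; onsets are limited to one consonant).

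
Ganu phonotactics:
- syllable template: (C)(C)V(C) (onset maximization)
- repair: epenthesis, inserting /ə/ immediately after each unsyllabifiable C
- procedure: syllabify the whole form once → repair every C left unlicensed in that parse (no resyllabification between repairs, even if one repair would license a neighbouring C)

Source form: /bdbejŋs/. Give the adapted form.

Under (C)(C)V(C), the unsyllabifiable consonants are /b/, /ŋ/, /s/ (at most one coda consonant is licensed; onsets may contain at most 2 consonants).
Inserting the epenthetic vowel yields /b/ → /bə/, /ŋ/ → /ŋə/, /s/ → /sə/.

bədbejŋəsə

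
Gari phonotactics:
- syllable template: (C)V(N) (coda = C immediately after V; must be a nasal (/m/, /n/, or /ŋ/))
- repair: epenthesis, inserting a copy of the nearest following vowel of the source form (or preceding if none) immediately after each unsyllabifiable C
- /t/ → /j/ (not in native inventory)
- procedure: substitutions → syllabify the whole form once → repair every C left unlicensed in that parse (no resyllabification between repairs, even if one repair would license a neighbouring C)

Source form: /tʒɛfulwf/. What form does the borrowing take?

jɛʒɛfuluwufu

Substitution: /t/ → /j/, giving /jʒɛfulwf/.
Under (C)V(N), the unsyllabifiable consonants are /j/, /l/, /w/, /f/ (only a nasal (/m/, /n/, or /ŋ/) is licensed in coda position; onsets are limited to one consonant).
Epenthesis after each stranded consonant: /j/ → /jɛ/, /l/ → /lu/, /w/ → /wu/, /f/ → /fu/.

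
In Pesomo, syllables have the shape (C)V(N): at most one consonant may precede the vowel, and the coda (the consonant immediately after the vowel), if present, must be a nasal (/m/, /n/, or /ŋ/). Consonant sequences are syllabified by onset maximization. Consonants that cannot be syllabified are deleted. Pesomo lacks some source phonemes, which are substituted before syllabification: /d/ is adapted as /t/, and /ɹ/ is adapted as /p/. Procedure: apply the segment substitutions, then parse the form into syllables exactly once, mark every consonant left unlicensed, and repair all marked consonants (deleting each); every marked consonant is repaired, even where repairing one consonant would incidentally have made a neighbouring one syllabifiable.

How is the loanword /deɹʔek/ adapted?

teʔe

Substitution: /d/ → /t/, /ɹ/ → /p/, giving /tepʔek/.
The consonants /p/, /k/ cannot be parsed into a legal (C)V(N) syllable (only a nasal (/m/, /n/, or /ŋ/) is licensed in coda position; onsets are limited to one consonant).
Deleting the stranded consonants removes /p/, /k/.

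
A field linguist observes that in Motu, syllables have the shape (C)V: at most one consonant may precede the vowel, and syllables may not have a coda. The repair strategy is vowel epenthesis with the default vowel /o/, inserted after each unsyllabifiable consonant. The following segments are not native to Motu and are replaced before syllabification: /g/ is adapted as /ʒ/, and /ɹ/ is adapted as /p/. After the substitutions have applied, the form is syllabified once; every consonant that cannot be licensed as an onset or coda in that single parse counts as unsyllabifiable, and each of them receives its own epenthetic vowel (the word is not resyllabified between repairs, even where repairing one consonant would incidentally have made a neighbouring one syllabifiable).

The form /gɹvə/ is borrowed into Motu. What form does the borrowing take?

Substitution: /g/ → /ʒ/, /ɹ/ → /p/, giving /ʒpvə/.
Under (C)V, the unsyllabifiable consonants are /ʒ/, /p/ (no codas are permitted; onsets are limited to one consonant).
Each unlicensed consonant becomes the onset of a new syllable: /ʒ/ → /ʒo/, /p/ → /po/.

ʒopovə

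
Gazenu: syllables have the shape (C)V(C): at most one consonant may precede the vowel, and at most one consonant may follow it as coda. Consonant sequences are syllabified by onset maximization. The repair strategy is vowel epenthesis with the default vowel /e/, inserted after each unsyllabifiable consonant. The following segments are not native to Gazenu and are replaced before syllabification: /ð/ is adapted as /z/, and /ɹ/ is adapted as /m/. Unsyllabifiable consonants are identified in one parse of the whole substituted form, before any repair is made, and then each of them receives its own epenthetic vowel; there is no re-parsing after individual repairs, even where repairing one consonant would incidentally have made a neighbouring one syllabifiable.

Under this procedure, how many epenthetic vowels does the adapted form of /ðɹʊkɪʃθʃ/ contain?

3

After substitution the input is /zmʊkɪʃθʃ/.
The unsyllabifiable consonants are /z/, /θ/, /ʃ/; each receives one epenthetic vowel.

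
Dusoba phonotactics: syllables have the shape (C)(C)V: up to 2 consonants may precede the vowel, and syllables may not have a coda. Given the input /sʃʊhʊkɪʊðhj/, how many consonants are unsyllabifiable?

The consonants /ð/, /h/, /j/ cannot be parsed into a legal (C)(C)V syllable (no codas are permitted; onsets may contain at most 2 consonants).

3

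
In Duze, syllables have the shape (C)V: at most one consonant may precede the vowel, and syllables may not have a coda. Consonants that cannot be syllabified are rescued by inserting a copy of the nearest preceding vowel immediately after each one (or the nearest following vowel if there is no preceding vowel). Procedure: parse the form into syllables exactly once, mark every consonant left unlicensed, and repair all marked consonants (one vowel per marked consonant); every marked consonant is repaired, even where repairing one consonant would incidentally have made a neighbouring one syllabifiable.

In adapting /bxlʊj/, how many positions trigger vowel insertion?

3

The unsyllabifiable consonants are /b/, /x/, /j/; each receives one epenthetic vowel.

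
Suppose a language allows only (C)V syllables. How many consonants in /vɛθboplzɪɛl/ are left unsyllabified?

Under (C)V, the unsyllabifiable consonants are /θ/, /p/, /l/, /l/ (no codas are permitted; onsets are limited to one consonant).

4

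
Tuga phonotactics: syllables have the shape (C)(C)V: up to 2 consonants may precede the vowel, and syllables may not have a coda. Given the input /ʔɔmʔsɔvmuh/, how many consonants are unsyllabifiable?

The consonants /m/, /h/ cannot be parsed into a legal (C)(C)V syllable (no codas are permitted; onsets may contain at most 2 consonants).

2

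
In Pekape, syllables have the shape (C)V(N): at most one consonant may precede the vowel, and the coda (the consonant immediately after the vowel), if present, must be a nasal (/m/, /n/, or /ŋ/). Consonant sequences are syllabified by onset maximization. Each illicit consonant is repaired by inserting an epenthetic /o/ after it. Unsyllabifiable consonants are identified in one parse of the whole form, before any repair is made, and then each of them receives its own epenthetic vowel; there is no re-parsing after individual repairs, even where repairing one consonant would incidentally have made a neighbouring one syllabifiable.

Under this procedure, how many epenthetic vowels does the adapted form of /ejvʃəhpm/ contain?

The unsyllabifiable consonants are /j/, /v/, /h/, /p/, /m/; each receives one epenthetic vowel.

5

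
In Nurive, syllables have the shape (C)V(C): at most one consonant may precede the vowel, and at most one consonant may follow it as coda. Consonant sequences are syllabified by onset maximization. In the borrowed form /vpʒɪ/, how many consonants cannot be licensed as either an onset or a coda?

The consonants /v/, /p/ cannot be parsed into a legal (C)V(C) syllable (at most one coda consonant is licensed; onsets are limited to one consonant).

2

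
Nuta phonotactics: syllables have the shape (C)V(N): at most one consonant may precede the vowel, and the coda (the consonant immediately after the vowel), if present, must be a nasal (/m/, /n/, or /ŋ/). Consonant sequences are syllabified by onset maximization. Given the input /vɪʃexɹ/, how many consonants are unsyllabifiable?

The consonants /x/, /ɹ/ cannot be parsed into a legal (C)V(N) syllable (only a nasal (/m/, /n/, or /ŋ/) is licensed in coda position; onsets are limited to one consonant).

2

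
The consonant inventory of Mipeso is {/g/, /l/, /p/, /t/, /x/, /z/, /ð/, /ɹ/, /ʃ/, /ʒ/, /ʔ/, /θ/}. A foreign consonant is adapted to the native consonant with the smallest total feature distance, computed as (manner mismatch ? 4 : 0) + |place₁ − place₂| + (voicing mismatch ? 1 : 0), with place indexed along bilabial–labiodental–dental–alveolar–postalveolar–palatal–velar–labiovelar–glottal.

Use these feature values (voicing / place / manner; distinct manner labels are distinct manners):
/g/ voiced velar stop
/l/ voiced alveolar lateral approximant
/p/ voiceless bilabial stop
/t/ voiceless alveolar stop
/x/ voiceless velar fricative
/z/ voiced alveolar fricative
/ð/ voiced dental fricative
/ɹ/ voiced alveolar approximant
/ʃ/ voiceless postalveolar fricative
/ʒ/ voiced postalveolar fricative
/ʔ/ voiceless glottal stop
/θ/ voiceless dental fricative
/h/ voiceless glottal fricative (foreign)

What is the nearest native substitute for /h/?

x

/x/ is closest: same manner (fricative), place distance 2 (glottal→velar), same voicing; total 2. Next closest is /ʃ/ at distance 4.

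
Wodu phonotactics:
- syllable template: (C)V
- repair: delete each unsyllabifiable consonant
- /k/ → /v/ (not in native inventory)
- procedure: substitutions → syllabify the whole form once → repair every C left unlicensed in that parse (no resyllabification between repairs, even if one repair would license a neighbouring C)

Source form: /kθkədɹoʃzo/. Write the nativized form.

vəɹozo

Substitution: /k/ → /v/, giving /vθvədɹoʃzo/.
The consonants /v/, /θ/, /d/, /ʃ/ cannot be parsed into a legal (C)V syllable (no codas are permitted; onsets are limited to one consonant).
Each unlicensed consonant is deleted: /v/, /θ/, /d/, /ʃ/.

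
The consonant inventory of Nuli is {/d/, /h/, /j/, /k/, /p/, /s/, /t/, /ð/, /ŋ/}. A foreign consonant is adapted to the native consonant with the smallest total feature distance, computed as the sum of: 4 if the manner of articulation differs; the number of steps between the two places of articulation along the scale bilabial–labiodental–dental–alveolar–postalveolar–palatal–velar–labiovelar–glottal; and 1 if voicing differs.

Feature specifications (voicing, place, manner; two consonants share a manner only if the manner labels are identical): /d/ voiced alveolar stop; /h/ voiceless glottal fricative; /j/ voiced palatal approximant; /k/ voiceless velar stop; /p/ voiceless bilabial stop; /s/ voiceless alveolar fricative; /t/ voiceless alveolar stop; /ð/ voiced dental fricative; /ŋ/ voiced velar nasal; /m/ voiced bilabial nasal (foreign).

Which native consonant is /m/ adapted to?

/p/ is closest: manner differs (nasal→stop, +4), place distance 0 (bilabial→bilabial), voicing differs (+1); total 5. Next closest is /ð/ at distance 6.

p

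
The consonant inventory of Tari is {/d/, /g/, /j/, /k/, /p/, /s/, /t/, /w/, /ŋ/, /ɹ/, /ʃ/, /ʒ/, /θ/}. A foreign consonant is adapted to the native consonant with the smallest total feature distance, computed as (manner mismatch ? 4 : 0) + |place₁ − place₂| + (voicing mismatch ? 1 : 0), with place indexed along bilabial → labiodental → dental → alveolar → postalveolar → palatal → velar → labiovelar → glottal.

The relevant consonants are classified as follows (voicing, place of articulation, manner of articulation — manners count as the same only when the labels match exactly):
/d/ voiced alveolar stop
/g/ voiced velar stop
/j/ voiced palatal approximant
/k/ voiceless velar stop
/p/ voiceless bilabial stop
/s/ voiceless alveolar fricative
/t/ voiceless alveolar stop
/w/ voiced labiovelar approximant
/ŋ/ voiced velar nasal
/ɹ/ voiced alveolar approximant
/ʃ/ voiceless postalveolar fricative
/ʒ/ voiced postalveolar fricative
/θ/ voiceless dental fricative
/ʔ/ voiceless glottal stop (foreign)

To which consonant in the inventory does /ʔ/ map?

/k/ is closest: same manner (stop), place distance 2 (glottal→velar), same voicing; total 2. Next closest is /g/ at distance 3.

k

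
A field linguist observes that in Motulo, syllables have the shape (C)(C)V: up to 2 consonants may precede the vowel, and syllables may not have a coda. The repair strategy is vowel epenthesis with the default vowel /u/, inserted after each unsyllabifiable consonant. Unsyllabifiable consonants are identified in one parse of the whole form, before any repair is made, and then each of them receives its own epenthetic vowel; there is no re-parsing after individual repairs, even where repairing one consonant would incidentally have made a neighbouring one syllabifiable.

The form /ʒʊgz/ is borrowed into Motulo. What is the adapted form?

The consonants /g/, /z/ cannot be parsed into a legal (C)(C)V syllable (no codas are permitted; onsets may contain at most 2 consonants).
Each unlicensed consonant becomes the onset of a new syllable: /g/ → /gu/, /z/ → /zu/.

ʒʊguzu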